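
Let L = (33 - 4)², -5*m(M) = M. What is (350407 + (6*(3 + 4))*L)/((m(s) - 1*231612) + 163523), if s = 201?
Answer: -1928645/340646 ≈ -5.6617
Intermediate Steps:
m(M) = -M/5
L = 841 (L = 29² = 841)
(350407 + (6*(3 + 4))*L)/((m(s) - 1*231612) + 163523) = (350407 + (6*(3 + 4))*841)/((-⅕*201 - 1*231612) + 163523) = (350407 + (6*7)*841)/((-201/5 - 231612) + 163523) = (350407 + 42*841)/(-1158261/5 + 163523) = (350407 + 35322)/(-340646/5) = 385729*(-5/340646) = -1928645/340646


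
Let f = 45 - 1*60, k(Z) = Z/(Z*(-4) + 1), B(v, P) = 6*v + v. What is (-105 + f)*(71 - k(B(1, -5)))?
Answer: -76960/9 ≈ -8551.1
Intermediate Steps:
B(v, P) = 7*v
k(Z) = Z/(1 - 4*Z) (k(Z) = Z/(-4*Z + 1) = Z/(1 - 4*Z))
f = -15 (f = 45 - 60 = -15)
(-105 + f)*(71 - k(B(1, -5))) = (-105 - 15)*(71 - (-1)*7*1/(-1 + 4*(7*1))) = -120*(71 - (-1)*7/(-1 + 4*7)) = -120*(71 - (-1)*7/(-1 + 28)) = -120*(71 - (-1)*7/27) = -120*(71 - 1*(-7/27)) = -120*(71 + 7/27) = -120*1924/27 = -76960/9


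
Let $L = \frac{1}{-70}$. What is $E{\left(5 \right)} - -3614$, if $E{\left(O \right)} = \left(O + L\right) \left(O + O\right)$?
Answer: $\frac{25647}{7} \approx 3663.9$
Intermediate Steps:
$L = - \frac{1}{70} \approx -0.014286$
$E{\left(O \right)} = 2 O \left(- \frac{1}{70} + O\right)$ ($E{\left(O \right)} = \left(O - \frac{1}{70}\right) \left(O + O\right) = \left(- \frac{1}{70} + O\right) 2 O = 2 O \left(- \frac{1}{70} + O\right)$)
$E{\left(5 \right)} - -3614 = \frac{1}{35} \cdot 5 \left(-1 + 70 \cdot 5\right) - -3614 = \frac{1}{35} \cdot 5 \left(-1 + 350\right) + 3614 = \frac{1}{35} \cdot 5 \cdot 349 + 3614 = \frac{349}{7} + 3614 = \frac{25647}{7}$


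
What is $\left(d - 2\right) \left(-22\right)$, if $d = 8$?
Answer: $-132$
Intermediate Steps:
$\left(d - 2\right) \left(-22\right) = \left(8 - 2\right) \left(-22\right) = 6 \left(-22\right) = -132$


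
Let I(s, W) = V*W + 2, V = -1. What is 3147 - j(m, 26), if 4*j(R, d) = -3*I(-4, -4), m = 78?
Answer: 6303/2 ≈ 3151.5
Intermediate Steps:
I(s, W) = 2 - W (I(s, W) = -W + 2 = 2 - W)
j(R, d) = -9/2 (j(R, d) = (-3*(2 - 1*(-4)))/4 = (-3*(2 + 4))/4 = (-3*6)/4 = (1/4)*(-18) = -9/2)
3147 - j(m, 26) = 3147 - 1*(-9/2) = 3147 + 9/2 = 6303/2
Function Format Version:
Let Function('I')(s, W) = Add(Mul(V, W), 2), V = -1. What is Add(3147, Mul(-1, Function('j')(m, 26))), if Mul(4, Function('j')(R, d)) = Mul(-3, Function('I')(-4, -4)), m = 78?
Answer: Rational(6303, 2) ≈ 3151.5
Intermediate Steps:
Function('I')(s, W) = Add(2, Mul(-1, W)) (Function('I')(s, W) = Add(Mul(-1, W), 2) = Add(2, Mul(-1, W)))
Function('j')(R, d) = Rational(-9, 2) (Function('j')(R, d) = Mul(Rational(1, 4), Mul(-3, Add(2, Mul(-1, -4)))) = Mul(Rational(1, 4), Mul(-3, Add(2, 4))) = Mul(Rational(1, 4), Mul(-3, 6)) = Mul(Rational(1, 4), -18) = Rational(-9, 2))
Add(3147, Mul(-1, Function('j')(m, 26))) = Add(3147, Mul(-1, Rational(-9, 2))) = Add(3147, Rational(9, 2)) = Rational(6303, 2)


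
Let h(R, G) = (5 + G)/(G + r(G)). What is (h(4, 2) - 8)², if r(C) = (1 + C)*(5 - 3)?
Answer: 3249/64 ≈ 50.766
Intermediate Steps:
r(C) = 2 + 2*C (r(C) = (1 + C)*2 = 2 + 2*C)
h(R, G) = (5 + G)/(2 + 3*G) (h(R, G) = (5 + G)/(G + (2 + 2*G)) = (5 + G)/(2 + 3*G))
(h(4, 2) - 8)² = ((5 + 2)/(2 + 3*2) - 8)² = (7/(2 + 6) - 8)² = (7/8 - 8)² = (-57/8)² = 3249/64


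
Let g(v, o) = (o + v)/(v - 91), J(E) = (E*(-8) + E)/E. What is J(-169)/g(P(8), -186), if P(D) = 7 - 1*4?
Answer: -616/183 ≈ -3.3661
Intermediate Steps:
P(D) = 3 (P(D) = 7 - 4 = 3)
J(E) = -7 (J(E) = (-8*E + E)/E = (-7*E)/E = -7)
g(v, o) = (o + v)/(-91 + v)
J(-169)/g(P(8), -186) = -7*(-91 + 3)/(-186 + 3) = -7/(-183/(-88)) = -7/((-1/88*(-183))) = -7/183/88 = -7*88/183 = -616/183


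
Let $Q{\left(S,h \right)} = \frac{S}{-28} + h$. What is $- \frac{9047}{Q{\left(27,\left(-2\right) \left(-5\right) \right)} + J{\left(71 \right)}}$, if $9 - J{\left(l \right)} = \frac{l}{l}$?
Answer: $- \frac{253316}{477} \approx -531.06$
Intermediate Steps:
$Q{\left(S,h \right)} = h - \frac{S}{28}$ ($Q{\left(S,h \right)} = S \left(- \frac{1}{28}\right) + h = - \frac{S}{28} + h = h - \frac{S}{28}$)
$J{\left(l \right)} = 8$ ($J{\left(l \right)} = 9 - \frac{l}{l} = 9 - 1 = 8$)
$- \frac{9047}{Q{\left(27,\left(-2\right) \left(-5\right) \right)} + J{\left(71 \right)}} = - \frac{9047}{\left(\left(-2\right) \left(-5\right) - \frac{27}{28}\right) + 8} = - \frac{9047}{\left(10 - \frac{27}{28}\right) + 8} = - \frac{9047}{\frac{253}{28} + 8} = - \frac{9047}{\frac{477}{28}} = \left(-9047\right) \frac{28}{477} = - \frac{253316}{477}$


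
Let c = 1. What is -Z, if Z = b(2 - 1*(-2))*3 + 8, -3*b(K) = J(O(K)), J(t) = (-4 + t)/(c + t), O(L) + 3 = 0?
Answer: -9/2 ≈ -4.5000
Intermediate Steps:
O(L) = -3 (O(L) = -3 + 0 = -3)
J(t) = (-4 + t)/(1 + t)
b(K) = -7/6 (b(K) = -(-4 - 3)/(3*(1 - 3)) = -(-7)/(3*(-2)) = -(-1)*(-7)/6 = -⅓*7/2 = -7/6)
Z = 9/2 (Z = -7/6*3 + 8 = -7/2 + 8 = 9/2 ≈ 4.5000)
-Z = -1*9/2 = -9/2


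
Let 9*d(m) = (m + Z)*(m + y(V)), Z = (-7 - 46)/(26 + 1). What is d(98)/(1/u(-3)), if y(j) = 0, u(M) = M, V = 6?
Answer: -254114/81 ≈ -3137.2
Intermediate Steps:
Z = -53/27 ≈ -1.9630
d(m) = m*(-53/27 + m)/9 (d(m) = ((m - 53/27)*(m + 0))/9 = ((-53/27 + m)*m)/9 = (m*(-53/27 + m))/9 = m*(-53/27 + m)/9)
d(98)/(1/u(-3)) = ((1/243)*98*(-53 + 27*98))/(1/(-3)) = ((1/243)*98*(-53 + 2646))/(-⅓) = ((1/243)*98*2593)*(-3) = (254114/243)*(-3) = -254114/81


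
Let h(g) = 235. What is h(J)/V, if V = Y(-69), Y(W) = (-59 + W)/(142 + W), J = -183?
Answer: -17155/128 ≈ -134.02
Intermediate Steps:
Y(W) = (-59 + W)/(142 + W)
V = -128/73 (V = (-59 - 69)/(142 - 69) = -128/73 ≈ -1.7534)
h(J)/V = 235/(-128/73) = 235*(-73/128) = -17155/128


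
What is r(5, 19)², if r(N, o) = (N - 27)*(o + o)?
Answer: 698896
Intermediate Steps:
r(N, o) = 2*o*(-27 + N) (r(N, o) = (-27 + N)*(2*o) = 2*o*(-27 + N))
r(5, 19)² = (2*19*(-27 + 5))² = (2*19*(-22))² = (-836)² = 698896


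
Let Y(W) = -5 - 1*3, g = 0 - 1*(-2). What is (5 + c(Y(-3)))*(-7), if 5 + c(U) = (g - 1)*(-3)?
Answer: 21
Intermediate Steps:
g = 2 (g = 0 + 2 = 2)
Y(W) = -8 (Y(W) = -5 - 3 = -8)
c(U) = -8 (c(U) = -5 + (2 - 1)*(-3) = -5 + 1*(-3) = -5 - 3 = -8)
(5 + c(Y(-3)))*(-7) = (5 - 8)*(-7) = -3*(-7) = 21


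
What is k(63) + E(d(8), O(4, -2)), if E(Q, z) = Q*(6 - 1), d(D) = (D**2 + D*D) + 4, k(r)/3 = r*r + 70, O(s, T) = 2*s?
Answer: 12777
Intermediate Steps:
k(r) = 210 + 3*r**2 (k(r) = 3*(r*r + 70) = 3*(r**2 + 70) = 3*(70 + r**2) = 210 + 3*r**2)
d(D) = 4 + 2*D**2 (d(D) = (D**2 + D**2) + 4 = 2*D**2 + 4 = 4 + 2*D**2)
E(Q, z) = 5*Q (E(Q, z) = Q*5 = 5*Q)
k(63) + E(d(8), O(4, -2)) = (210 + 3*63**2) + 5*(4 + 2*8**2) = (210 + 3*3969) + 5*(4 + 2*64) = (210 + 11907) + 5*(4 + 128) = 12117 + 5*132 = 12117 + 660 = 12777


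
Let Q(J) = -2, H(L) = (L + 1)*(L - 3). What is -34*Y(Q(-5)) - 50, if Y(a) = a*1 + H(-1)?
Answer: 18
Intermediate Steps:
H(L) = (1 + L)*(-3 + L)
Y(a) = a (Y(a) = a*1 + (-3 + (-1)² - 2*(-1)) = a + (-3 + 1 + 2) = a + 0 = a)
-34*Y(Q(-5)) - 50 = -34*(-2) - 50 = 68 - 50 = 18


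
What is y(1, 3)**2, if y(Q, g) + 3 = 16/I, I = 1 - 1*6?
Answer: 961/25 ≈ 38.440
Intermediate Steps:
I = -5 (I = 1 - 6 = -5)
y(Q, g) = -31/5 (y(Q, g) = -3 + 16/(-5) = -3 + 16*(-1/5) = -3 - 16/5 = -31/5)
y(1, 3)**2 = (-31/5)**2 = 961/25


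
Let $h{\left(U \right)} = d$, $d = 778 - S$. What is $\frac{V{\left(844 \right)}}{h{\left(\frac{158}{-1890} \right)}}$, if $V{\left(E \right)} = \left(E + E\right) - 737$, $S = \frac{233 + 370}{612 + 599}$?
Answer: $\frac{1151661}{941555} \approx 1.2231$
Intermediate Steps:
$S = \frac{603}{1211} \approx 0.49794$
$V{\left(E \right)} = -737 + 2 E$ ($V{\left(E \right)} = 2 E - 737 = -737 + 2 E$)
$d = \frac{941555}{1211}$ ($d = 778 - \frac{603}{1211} = \frac{941555}{1211} \approx 777.5$)
$h{\left(U \right)} = \frac{941555}{1211}$
$\frac{V{\left(844 \right)}}{h{\left(\frac{158}{-1890} \right)}} = \frac{-737 + 2 \cdot 844}{\frac{941555}{1211}} = \left(-737 + 1688\right) \frac{1211}{941555} = 951 \cdot \frac{1211}{941555} = \frac{1151661}{941555}$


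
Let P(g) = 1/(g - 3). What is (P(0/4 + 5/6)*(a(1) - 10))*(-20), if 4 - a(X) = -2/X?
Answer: -480/13 ≈ -36.923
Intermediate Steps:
P(g) = 1/(-3 + g)
a(X) = 4 + 2/X (a(X) = 4 - (-2)/X = 4 + 2/X)
(P(0/4 + 5/6)*(a(1) - 10))*(-20) = (((4 + 2/1) - 10)/(-3 + (0/4 + 5/6)))*(-20) = (((4 + 2*1) - 10)/(-3 + (0*(¼) + 5*(⅙))))*(-20) = (((4 + 2) - 10)/(-3 + (0 + ⅚)))*(-20) = ((6 - 10)/(-3 + ⅚))*(-20) = (-4/(-13/6))*(-20) = -6/13*(-4)*(-20) = (24/13)*(-20) = -480/13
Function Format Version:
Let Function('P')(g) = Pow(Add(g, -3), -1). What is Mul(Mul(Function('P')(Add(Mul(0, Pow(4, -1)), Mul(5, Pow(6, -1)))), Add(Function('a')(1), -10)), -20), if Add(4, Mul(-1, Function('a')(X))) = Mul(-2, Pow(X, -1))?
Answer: Rational(-480, 13) ≈ -36.923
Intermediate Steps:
Function('P')(g) = Pow(Add(-3, g), -1)
Function('a')(X) = Add(4, Mul(2, Pow(X, -1))) (Function('a')(X) = Add(4, Mul(-1, Mul(-2, Pow(X, -1)))) = Add(4, Mul(2, Pow(X, -1))))
Mul(Mul(Function('P')(Add(Mul(0, Pow(4, -1)), Mul(5, Pow(6, -1)))), Add(Function('a')(1), -10)), -20) = Mul(Mul(Pow(Add(-3, Add(Mul(0, Pow(4, -1)), Mul(5, Pow(6, -1)))), -1), Add(Add(4, Mul(2, Pow(1, -1))), -10)), -20) = Mul(Mul(Pow(Add(-3, Add(Mul(0, Rational(1, 4)), Mul(5, Rational(1, 6)))), -1), Add(Add(4, Mul(2, 1)), -10)), -20) = Mul(Mul(Pow(Add(-3, Add(0, Rational(5, 6))), -1), Add(Add(4, 2), -10)), -20) = Mul(Mul(Pow(Add(-3, Rational(5, 6)), -1), Add(6, -10)), -20) = Mul(Mul(Pow(Rational(-13, 6), -1), -4), -20) = Mul(Mul(Rational(-6, 13), -4), -20) = Mul(Rational(24, 13), -20) = Rational(-480, 13)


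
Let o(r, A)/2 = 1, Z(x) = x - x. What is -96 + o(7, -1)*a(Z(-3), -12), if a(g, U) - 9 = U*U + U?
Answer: 186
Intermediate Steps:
Z(x) = 0
o(r, A) = 2 (o(r, A) = 2*1 = 2)
a(g, U) = 9 + U + U**2 (a(g, U) = 9 + (U*U + U) = 9 + (U**2 + U) = 9 + (U + U**2) = 9 + U + U**2)
-96 + o(7, -1)*a(Z(-3), -12) = -96 + 2*(9 - 12 + (-12)**2) = -96 + 2*(9 - 12 + 144) = -96 + 2*141 = -96 + 282 = 186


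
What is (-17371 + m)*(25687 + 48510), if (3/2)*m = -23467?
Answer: -7348990259/3 ≈ -2.4497e+9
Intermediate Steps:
m = -46934/3 (m = (⅔)*(-23467) = -46934/3 ≈ -15645.)
(-17371 + m)*(25687 + 48510) = (-17371 - 46934/3)*(25687 + 48510) = -99047/3*74197 = -7348990259/3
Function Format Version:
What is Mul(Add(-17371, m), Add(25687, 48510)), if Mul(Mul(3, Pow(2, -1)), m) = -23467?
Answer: Rational(-7348990259, 3) ≈ -2.4497e+9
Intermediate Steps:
m = Rational(-46934, 3) (m = Mul(Rational(2, 3), -23467) = Rational(-46934, 3) ≈ -15645.)
Mul(Add(-17371, m), Add(25687, 48510)) = Mul(Add(-17371, Rational(-46934, 3)), Add(25687, 48510)) = Mul(Rational(-99047, 3), 74197) = Rational(-7348990259, 3)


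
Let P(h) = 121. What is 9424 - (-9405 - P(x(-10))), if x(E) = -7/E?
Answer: 18950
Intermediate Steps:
9424 - (-9405 - P(x(-10))) = 9424 - (-9405 - 1*121) = 9424 - (-9405 - 121) = 9424 - 1*(-9526) = 9424 + 9526 = 18950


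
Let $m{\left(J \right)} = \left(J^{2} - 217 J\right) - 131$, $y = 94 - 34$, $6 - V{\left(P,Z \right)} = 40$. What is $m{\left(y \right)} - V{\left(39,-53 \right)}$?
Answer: $-9517$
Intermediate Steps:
$V{\left(P,Z \right)} = -34$ ($V{\left(P,Z \right)} = 6 - 40 = -34$)
$y = 60$ ($y = 94 - 34 = 60$)
$m{\left(J \right)} = -131 + J^{2} - 217 J$
$m{\left(y \right)} - V{\left(39,-53 \right)} = \left(-131 + 60^{2} - 13020\right) - -34 = \left(-131 + 3600 - 13020\right) + 34 = -9551 + 34 = -9517$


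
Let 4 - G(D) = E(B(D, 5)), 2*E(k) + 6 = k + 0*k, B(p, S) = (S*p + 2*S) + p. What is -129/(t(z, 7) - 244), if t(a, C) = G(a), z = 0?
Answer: 129/242 ≈ 0.53306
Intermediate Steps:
B(p, S) = p + 2*S + S*p (B(p, S) = (2*S + S*p) + p = p + 2*S + S*p)
E(k) = -3 + k/2 (E(k) = -3 + (k + 0*k)/2 = -3 + (k + 0)/2 = -3 + k/2)
G(D) = 2 - 3*D (G(D) = 4 - (-3 + (D + 2*5 + 5*D)/2) = 4 - (-3 + (D + 10 + 5*D)/2) = 4 - (-3 + (10 + 6*D)/2) = 4 - (-3 + (5 + 3*D)) = 4 - (2 + 3*D) = 4 + (-2 - 3*D) = 2 - 3*D)
t(a, C) = 2 - 3*a
-129/(t(z, 7) - 244) = -129/((2 - 3*0) - 244) = -129/((2 + 0) - 244) = -129/(2 - 244) = -129/(-242) = -129*(-1/242) = 129/242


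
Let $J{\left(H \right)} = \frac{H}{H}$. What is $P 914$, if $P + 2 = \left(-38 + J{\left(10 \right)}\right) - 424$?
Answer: $-423182$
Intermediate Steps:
$J{\left(H \right)} = 1$
$P = -463$ ($P = -2 + \left(\left(-38 + 1\right) - 424\right) = -2 - 461 = -463$)
$P 914 = \left(-463\right) 914 = -423182$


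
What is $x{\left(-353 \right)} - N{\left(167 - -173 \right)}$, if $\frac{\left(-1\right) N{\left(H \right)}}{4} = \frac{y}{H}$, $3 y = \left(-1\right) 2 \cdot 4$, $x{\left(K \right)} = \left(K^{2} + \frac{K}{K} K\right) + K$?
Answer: $\frac{31595257}{255} \approx 1.239 \cdot 10^{5}$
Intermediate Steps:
$x{\left(K \right)} = K^{2} + 2 K$ ($x{\left(K \right)} = \left(K^{2} + 1 K\right) + K = \left(K^{2} + K\right) + K = \left(K + K^{2}\right) + K = K^{2} + 2 K$)
$y = - \frac{8}{3}$ ($y = \frac{\left(-1\right) 2 \cdot 4}{3} = \frac{\left(-2\right) 4}{3} = \frac{1}{3} \left(-8\right) = - \frac{8}{3} \approx -2.6667$)
$N{\left(H \right)} = \frac{32}{3 H}$ ($N{\left(H \right)} = - 4 \left(- \frac{8}{3 H}\right) = \frac{32}{3 H}$)
$x{\left(-353 \right)} - N{\left(167 - -173 \right)} = - 353 \left(2 - 353\right) - \frac{32}{3 \left(167 - -173\right)} = \left(-353\right) \left(-351\right) - \frac{32}{3 \left(167 + 173\right)} = 123903 - \frac{32}{3 \cdot 340} = 123903 - \frac{32}{3} \cdot \frac{1}{340} = 123903 - \frac{8}{255} = \frac{31595257}{255}$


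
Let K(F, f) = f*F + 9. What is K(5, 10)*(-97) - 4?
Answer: -5727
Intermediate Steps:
K(F, f) = 9 + F*f (K(F, f) = F*f + 9 = 9 + F*f)
K(5, 10)*(-97) - 4 = (9 + 5*10)*(-97) - 4 = (9 + 50)*(-97) - 4 = 59*(-97) - 4 = -5723 - 4 = -5727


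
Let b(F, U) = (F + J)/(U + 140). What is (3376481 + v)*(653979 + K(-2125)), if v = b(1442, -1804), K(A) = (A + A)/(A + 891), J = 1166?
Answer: 17711637498046956/8021 ≈ 2.2082e+12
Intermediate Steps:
K(A) = 2*A/(891 + A) (K(A) = (2*A)/(891 + A) = 2*A/(891 + A))
b(F, U) = (1166 + F)/(140 + U) (b(F, U) = (F + 1166)/(U + 140) = (1166 + F)/(140 + U))
v = -163/104 (v = (1166 + 1442)/(140 - 1804) = 2608/(-1664) = -1/1664*2608 = -163/104 ≈ -1.5673)
(3376481 + v)*(653979 + K(-2125)) = (3376481 - 163/104)*(653979 + 2*(-2125)/(891 - 2125)) = 351153861*(653979 + 2*(-2125)/(-1234))/104 = 351153861*(653979 + 2*(-2125)*(-1/1234))/104 = 351153861*(653979 + 2125/617)/104 = (351153861/104)*(403507168/617) = 17711637498046956/8021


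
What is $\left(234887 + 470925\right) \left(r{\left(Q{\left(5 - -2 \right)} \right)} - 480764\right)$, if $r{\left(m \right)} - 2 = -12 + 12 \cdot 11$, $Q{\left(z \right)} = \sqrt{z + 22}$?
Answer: $-339242891304$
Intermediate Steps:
$Q{\left(z \right)} = \sqrt{22 + z}$
$r{\left(m \right)} = 122$ ($r{\left(m \right)} = 2 + \left(-12 + 12 \cdot 11\right) = 2 + \left(-12 + 132\right) = 2 + 120 = 122$)
$\left(234887 + 470925\right) \left(r{\left(Q{\left(5 - -2 \right)} \right)} - 480764\right) = \left(234887 + 470925\right) \left(122 - 480764\right) = 705812 \left(-480642\right) = -339242891304$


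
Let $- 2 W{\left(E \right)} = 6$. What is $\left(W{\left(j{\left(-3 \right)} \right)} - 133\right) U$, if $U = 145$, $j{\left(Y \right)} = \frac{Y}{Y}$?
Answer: $-19720$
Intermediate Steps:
$j{\left(Y \right)} = 1$
$W{\left(E \right)} = -3$ ($W{\left(E \right)} = \left(- \frac{1}{2}\right) 6 = -3$)
$\left(W{\left(j{\left(-3 \right)} \right)} - 133\right) U = \left(-3 - 133\right) 145 = \left(-136\right) 145 = -19720$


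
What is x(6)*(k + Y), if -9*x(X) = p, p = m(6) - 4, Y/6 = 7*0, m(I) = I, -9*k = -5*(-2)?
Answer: 20/81 ≈ 0.24691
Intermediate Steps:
k = -10/9 (k = -(-5)*(-2)/9 = -⅑*10 = -10/9 ≈ -1.1111)
Y = 0 (Y = 6*(7*0) = 6*0 = 0)
p = 2 (p = 6 - 4 = 2)
x(X) = -2/9 (x(X) = -⅑*2 = -2/9)
x(6)*(k + Y) = -2*(-10/9 + 0)/9 = -2/9*(-10/9) = 20/81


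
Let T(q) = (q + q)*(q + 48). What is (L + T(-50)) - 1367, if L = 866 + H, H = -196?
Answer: -497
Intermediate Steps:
L = 670 (L = 866 - 196 = 670)
T(q) = 2*q*(48 + q) (T(q) = (2*q)*(48 + q) = 2*q*(48 + q))
(L + T(-50)) - 1367 = (670 + 2*(-50)*(48 - 50)) - 1367 = (670 + 2*(-50)*(-2)) - 1367 = (670 + 200) - 1367 = 870 - 1367 = -497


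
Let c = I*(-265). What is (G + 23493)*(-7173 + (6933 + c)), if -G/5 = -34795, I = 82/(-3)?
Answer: 4148802680/3 ≈ 1.3829e+9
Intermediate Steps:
I = -82/3 (I = 82*(-⅓) = -82/3 ≈ -27.333)
G = 173975 (G = -5*(-34795) = 173975)
c = 21730/3 (c = -82/3*(-265) = 21730/3 ≈ 7243.3)
(G + 23493)*(-7173 + (6933 + c)) = (173975 + 23493)*(-7173 + (6933 + 21730/3)) = 197468*(-7173 + 42529/3) = 197468*(21010/3) = 4148802680/3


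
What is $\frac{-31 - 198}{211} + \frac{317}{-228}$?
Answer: $- \frac{119099}{48108} \approx -2.4757$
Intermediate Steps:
$\frac{-31 - 198}{211} + \frac{317}{-228} = \left(-31 - 198\right) \frac{1}{211} + 317 \left(- \frac{1}{228}\right) = \left(-229\right) \frac{1}{211} - \frac{317}{228} = - \frac{229}{211} - \frac{317}{228} = - \frac{119099}{48108}$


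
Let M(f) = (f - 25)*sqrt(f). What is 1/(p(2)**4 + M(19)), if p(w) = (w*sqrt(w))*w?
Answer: 256/261973 + 3*sqrt(19)/523946 ≈ 0.0010022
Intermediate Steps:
p(w) = w**(5/2) (p(w) = w**(3/2)*w = w**(5/2))
M(f) = sqrt(f)*(-25 + f) (M(f) = (-25 + f)*sqrt(f) = sqrt(f)*(-25 + f))
1/(p(2)**4 + M(19)) = 1/((2**(5/2))**4 + sqrt(19)*(-25 + 19)) = 1/((4*sqrt(2))**4 + sqrt(19)*(-6)) = 1/(1024 - 6*sqrt(19))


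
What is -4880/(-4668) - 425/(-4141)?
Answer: 5547995/4832547 ≈ 1.1480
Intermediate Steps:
-4880/(-4668) - 425/(-4141) = -4880*(-1/4668) - 425*(-1/4141) = 1220/1167 + 425/4141 = 5547995/4832547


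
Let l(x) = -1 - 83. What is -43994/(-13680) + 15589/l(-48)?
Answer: -1247393/6840 ≈ -182.37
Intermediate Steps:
l(x) = -84
-43994/(-13680) + 15589/l(-48) = -43994/(-13680) + 15589/(-84) = -43994*(-1/13680) + 15589*(-1/84) = 21997/6840 - 2227/12 = -1247393/6840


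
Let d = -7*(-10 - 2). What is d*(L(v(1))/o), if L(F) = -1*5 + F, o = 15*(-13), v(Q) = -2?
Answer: 196/65 ≈ 3.0154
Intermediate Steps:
o = -195
L(F) = -5 + F
d = 84 (d = -7*(-12) = 84)
d*(L(v(1))/o) = 84*((-5 - 2)/(-195)) = 84*(-7*(-1/195)) = 84*(7/195) = 196/65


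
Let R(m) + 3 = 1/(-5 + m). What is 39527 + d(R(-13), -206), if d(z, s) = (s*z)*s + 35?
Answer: -810932/9 ≈ -90104.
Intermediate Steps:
R(m) = -3 + 1/(-5 + m)
d(z, s) = 35 + z*s² (d(z, s) = z*s² + 35 = 35 + z*s²)
39527 + d(R(-13), -206) = 39527 + (35 + ((16 - 3*(-13))/(-5 - 13))*(-206)²) = 39527 + (35 + ((16 + 39)/(-18))*42436) = 39527 + (35 - 1/18*55*42436) = 39527 + (35 - 55/18*42436) = 39527 + (35 - 1166990/9) = 39527 - 1166675/9 = -810932/9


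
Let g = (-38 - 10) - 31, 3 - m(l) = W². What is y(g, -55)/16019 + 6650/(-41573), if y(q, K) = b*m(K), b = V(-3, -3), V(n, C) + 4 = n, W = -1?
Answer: -15301196/95136841 ≈ -0.16083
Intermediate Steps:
V(n, C) = -4 + n
m(l) = 2 (m(l) = 3 - 1*(-1)² = 3 - 1*1 = 3 - 1 = 2)
g = -79 (g = -48 - 31 = -79)
b = -7 (b = -4 - 3 = -7)
y(q, K) = -14 (y(q, K) = -7*2 = -14)
y(g, -55)/16019 + 6650/(-41573) = -14/16019 + 6650/(-41573) = -14*1/16019 + 6650*(-1/41573) = -14/16019 - 950/5939 = -15301196/95136841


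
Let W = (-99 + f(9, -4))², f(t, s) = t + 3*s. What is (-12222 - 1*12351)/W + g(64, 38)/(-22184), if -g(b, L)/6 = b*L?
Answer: -16388011/9616764 ≈ -1.7041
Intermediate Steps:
W = 10404 (W = (-99 + (9 + 3*(-4)))² = (-99 + (9 - 12))² = (-99 - 3)² = (-102)² = 10404)
g(b, L) = -6*L*b (g(b, L) = -6*b*L = -6*L*b)
(-12222 - 1*12351)/W + g(64, 38)/(-22184) = (-12222 - 1*12351)/10404 - 6*38*64/(-22184) = (-12222 - 12351)*(1/10404) - 14592*(-1/22184) = -24573*1/10404 + 1824/2773 = -8191/3468 + 1824/2773 = -16388011/9616764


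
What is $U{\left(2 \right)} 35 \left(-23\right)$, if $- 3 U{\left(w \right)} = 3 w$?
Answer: $1610$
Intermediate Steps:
$U{\left(w \right)} = - w$ ($U{\left(w \right)} = - \frac{3 w}{3} = - w$)
$U{\left(2 \right)} 35 \left(-23\right) = \left(-1\right) 2 \cdot 35 \left(-23\right) = \left(-2\right) 35 \left(-23\right) = \left(-70\right) \left(-23\right) = 1610$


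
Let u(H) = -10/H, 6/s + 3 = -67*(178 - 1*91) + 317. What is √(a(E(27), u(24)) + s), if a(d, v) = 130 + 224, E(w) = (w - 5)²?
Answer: 4*√672934785/5515 ≈ 18.815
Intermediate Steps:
s = -6/5515 (s = 6/(-3 + (-67*(178 - 1*91) + 317)) = 6/(-3 + (-67*(178 - 91) + 317)) = 6/(-3 + (-67*87 + 317)) = 6/(-3 + (-5829 + 317)) = 6/(-3 - 5512) = 6/(-5515) = 6*(-1/5515) = -6/5515 ≈ -0.0010879)
E(w) = (-5 + w)²
a(d, v) = 354
√(a(E(27), u(24)) + s) = √(354 - 6/5515) = √(1952304/5515) = 4*√672934785/5515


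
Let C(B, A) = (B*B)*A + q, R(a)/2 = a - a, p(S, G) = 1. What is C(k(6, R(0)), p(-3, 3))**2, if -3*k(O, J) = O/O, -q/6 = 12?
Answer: 418609/81 ≈ 5168.0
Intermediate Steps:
q = -72 (q = -6*12 = -72)
R(a) = 0 (R(a) = 2*(a - a) = 2*0 = 0)
k(O, J) = -1/3 (k(O, J) = -O/(3*O) = -1/3*1 = -1/3)
C(B, A) = -72 + A*B**2 (C(B, A) = (B*B)*A - 72 = B**2*A - 72 = A*B**2 - 72 = -72 + A*B**2)
C(k(6, R(0)), p(-3, 3))**2 = (-72 + 1*(-1/3)**2)**2 = (-72 + 1*(1/9))**2 = (-72 + 1/9)**2 = (-647/9)**2 = 418609/81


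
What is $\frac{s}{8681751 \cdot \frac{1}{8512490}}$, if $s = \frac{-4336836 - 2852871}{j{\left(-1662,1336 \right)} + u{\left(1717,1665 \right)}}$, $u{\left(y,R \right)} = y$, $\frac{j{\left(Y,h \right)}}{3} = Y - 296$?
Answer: $\frac{20400769646810}{12030012969} \approx 1695.8$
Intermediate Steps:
$j{\left(Y,h \right)} = -888 + 3 Y$ ($j{\left(Y,h \right)} = 3 \left(Y - 296\right) = 3 \left(-296 + Y\right) = -888 + 3 Y$)
$s = \frac{7189707}{4157}$ ($s = \frac{-4336836 - 2852871}{\left(-888 + 3 \left(-1662\right)\right) + 1717} = - \frac{7189707}{\left(-888 - 4986\right) + 1717} = - \frac{7189707}{-5874 + 1717} = - \frac{7189707}{-4157} = \left(-7189707\right) \left(- \frac{1}{4157}\right) = \frac{7189707}{4157} \approx 1729.5$)
$\frac{s}{8681751 \cdot \frac{1}{8512490}} = \frac{7189707}{4157 \cdot \frac{8681751}{8512490}} = \frac{7189707}{4157} \cdot \frac{8512490}{8681751} = \frac{20400769646810}{12030012969}$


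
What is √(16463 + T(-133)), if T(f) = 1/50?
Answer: 7*√33598/10 ≈ 128.31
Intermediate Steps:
T(f) = 1/50
√(16463 + T(-133)) = √(16463 + 1/50) = √(823151/50) = 7*√33598/10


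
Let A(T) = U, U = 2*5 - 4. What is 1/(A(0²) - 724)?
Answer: -1/718 ≈ -0.0013928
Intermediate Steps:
U = 6 (U = 10 - 4 = 6)
A(T) = 6
1/(A(0²) - 724) = 1/(6 - 724) = 1/(-718) = -1/718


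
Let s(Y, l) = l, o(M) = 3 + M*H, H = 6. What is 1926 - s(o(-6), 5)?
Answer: 1921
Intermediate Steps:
o(M) = 3 + 6*M (o(M) = 3 + M*6 = 3 + 6*M)
1926 - s(o(-6), 5) = 1926 - 1*5 = 1926 - 5 = 1921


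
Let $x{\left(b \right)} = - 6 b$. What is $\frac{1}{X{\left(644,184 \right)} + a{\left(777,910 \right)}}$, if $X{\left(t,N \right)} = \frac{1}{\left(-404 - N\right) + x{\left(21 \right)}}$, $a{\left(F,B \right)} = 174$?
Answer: $\frac{714}{124235} \approx 0.0057472$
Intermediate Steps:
$X{\left(t,N \right)} = \frac{1}{-530 - N}$ ($X{\left(t,N \right)} = \frac{1}{\left(-404 - N\right) - 126} = \frac{1}{-530 - N}$)
$\frac{1}{X{\left(644,184 \right)} + a{\left(777,910 \right)}} = \frac{1}{- \frac{1}{530 + 184} + 174} = \frac{1}{- \frac{1}{714} + 174} = \frac{1}{\frac{124235}{714}} = \frac{714}{124235}$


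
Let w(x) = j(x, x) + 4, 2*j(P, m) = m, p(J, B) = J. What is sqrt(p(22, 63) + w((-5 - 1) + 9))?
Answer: sqrt(110)/2 ≈ 5.2440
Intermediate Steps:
j(P, m) = m/2
w(x) = 4 + x/2 (w(x) = x/2 + 4 = 4 + x/2)
sqrt(p(22, 63) + w((-5 - 1) + 9)) = sqrt(22 + (4 + ((-5 - 1) + 9)/2)) = sqrt(22 + (4 + (-6 + 9)/2)) = sqrt(22 + (4 + (1/2)*3)) = sqrt(22 + (4 + 3/2)) = sqrt(22 + 11/2) = sqrt(55/2) = sqrt(110)/2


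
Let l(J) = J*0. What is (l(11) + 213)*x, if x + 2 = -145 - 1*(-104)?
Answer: -9159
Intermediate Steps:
l(J) = 0
x = -43 (x = -2 + (-145 - 1*(-104)) = -2 + (-145 + 104) = -2 - 41 = -43)
(l(11) + 213)*x = (0 + 213)*(-43) = 213*(-43) = -9159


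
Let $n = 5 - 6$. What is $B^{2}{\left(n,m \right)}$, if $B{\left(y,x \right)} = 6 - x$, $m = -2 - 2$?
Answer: $100$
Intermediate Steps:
$n = -1$ ($n = 5 - 6 = -1$)
$m = -4$ ($m = -2 - 2 = -4$)
$B^{2}{\left(n,m \right)} = \left(6 - -4\right)^{2} = \left(6 + 4\right)^{2} = 10^{2} = 100$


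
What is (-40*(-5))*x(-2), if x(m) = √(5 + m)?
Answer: 200*√3 ≈ 346.41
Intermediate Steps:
(-40*(-5))*x(-2) = (-40*(-5))*√(5 - 2) = 200*√3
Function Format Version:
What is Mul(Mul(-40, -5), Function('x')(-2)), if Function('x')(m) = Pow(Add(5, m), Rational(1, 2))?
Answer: Mul(200, Pow(3, Rational(1, 2))) ≈ 346.41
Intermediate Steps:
Mul(Mul(-40, -5), Function('x')(-2)) = Mul(Mul(-40, -5), Pow(Add(5, -2), Rational(1, 2))) = Mul(200, Pow(3, Rational(1, 2)))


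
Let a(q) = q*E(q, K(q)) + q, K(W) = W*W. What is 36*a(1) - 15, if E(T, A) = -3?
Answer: -87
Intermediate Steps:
K(W) = W²
a(q) = -2*q (a(q) = q*(-3) + q = -3*q + q = -2*q)
36*a(1) - 15 = 36*(-2*1) - 15 = 36*(-2) - 15 = -72 - 15 = -87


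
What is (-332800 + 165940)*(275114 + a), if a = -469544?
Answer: 32442589800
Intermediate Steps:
(-332800 + 165940)*(275114 + a) = (-332800 + 165940)*(275114 - 469544) = -166860*(-194430) = 32442589800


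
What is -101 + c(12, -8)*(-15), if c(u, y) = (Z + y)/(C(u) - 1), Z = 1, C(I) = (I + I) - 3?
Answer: -383/4 ≈ -95.750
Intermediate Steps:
C(I) = -3 + 2*I (C(I) = 2*I - 3 = -3 + 2*I)
c(u, y) = (1 + y)/(-4 + 2*u) (c(u, y) = (1 + y)/((-3 + 2*u) - 1) = (1 + y)/(-4 + 2*u))
-101 + c(12, -8)*(-15) = -101 + ((1 - 8)/(2*(-2 + 12)))*(-15) = -101 + ((1/2)*(-7)/10)*(-15) = -101 + ((1/2)*(1/10)*(-7))*(-15) = -101 - 7/20*(-15) = -101 + 21/4 = -383/4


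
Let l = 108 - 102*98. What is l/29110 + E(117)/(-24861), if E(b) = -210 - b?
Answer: -39384433/120617285 ≈ -0.32652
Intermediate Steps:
l = -9888 (l = 108 - 9996 = -9888)
l/29110 + E(117)/(-24861) = -9888/29110 + (-210 - 1*117)/(-24861) = -9888*1/29110 + (-210 - 117)*(-1/24861) = -4944/14555 - 327*(-1/24861) = -4944/14555 + 109/8287 = -39384433/120617285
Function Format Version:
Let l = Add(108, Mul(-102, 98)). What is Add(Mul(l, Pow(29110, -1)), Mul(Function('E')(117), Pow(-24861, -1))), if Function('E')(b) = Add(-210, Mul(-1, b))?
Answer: Rational(-39384433, 120617285) ≈ -0.32652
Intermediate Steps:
l = -9888 (l = Add(108, -9996) = -9888)
Add(Mul(l, Pow(29110, -1)), Mul(Function('E')(117), Pow(-24861, -1))) = Add(Mul(-9888, Pow(29110, -1)), Mul(Add(-210, Mul(-1, 117)), Pow(-24861, -1))) = Add(Mul(-9888, Rational(1, 29110)), Mul(Add(-210, -117), Rational(-1, 24861))) = Add(Rational(-4944, 14555), Mul(-327, Rational(-1, 24861))) = Add(Rational(-4944, 14555), Rational(109, 8287)) = Rational(-39384433, 120617285)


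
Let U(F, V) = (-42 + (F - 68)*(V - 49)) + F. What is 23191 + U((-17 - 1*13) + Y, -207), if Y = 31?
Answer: 40302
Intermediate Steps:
U(F, V) = -42 + F + (-68 + F)*(-49 + V) (U(F, V) = (-42 + (-68 + F)*(-49 + V)) + F = -42 + F + (-68 + F)*(-49 + V))
23191 + U((-17 - 1*13) + Y, -207) = 23191 + (3290 - 68*(-207) - 48*((-17 - 1*13) + 31) + ((-17 - 1*13) + 31)*(-207)) = 23191 + (3290 + 14076 - 48*((-17 - 13) + 31) + ((-17 - 13) + 31)*(-207)) = 23191 + (3290 + 14076 - 48*(-30 + 31) + (-30 + 31)*(-207)) = 23191 + (3290 + 14076 - 48*1 + 1*(-207)) = 23191 + (3290 + 14076 - 48 - 207) = 23191 + 17111 = 40302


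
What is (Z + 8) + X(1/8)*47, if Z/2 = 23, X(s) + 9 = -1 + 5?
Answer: -181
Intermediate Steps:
X(s) = -5 (X(s) = -9 + (-1 + 5) = -9 + 4 = -5)
Z = 46 (Z = 2*23 = 46)
(Z + 8) + X(1/8)*47 = (46 + 8) - 5*47 = 54 - 235 = -181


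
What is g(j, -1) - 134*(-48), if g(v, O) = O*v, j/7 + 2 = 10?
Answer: 6376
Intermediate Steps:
j = 56 (j = -14 + 7*10 = -14 + 70 = 56)
g(j, -1) - 134*(-48) = -1*56 - 134*(-48) = -56 + 6432 = 6376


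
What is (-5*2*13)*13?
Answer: -1690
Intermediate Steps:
(-5*2*13)*13 = -10*13*13 = -130*13 = -1690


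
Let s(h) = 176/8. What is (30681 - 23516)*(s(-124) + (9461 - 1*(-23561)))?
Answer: 236760260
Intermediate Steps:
s(h) = 22 (s(h) = 176*(1/8) = 22)
(30681 - 23516)*(s(-124) + (9461 - 1*(-23561))) = (30681 - 23516)*(22 + (9461 - 1*(-23561))) = 7165*(22 + (9461 + 23561)) = 7165*(22 + 33022) = 7165*33044 = 236760260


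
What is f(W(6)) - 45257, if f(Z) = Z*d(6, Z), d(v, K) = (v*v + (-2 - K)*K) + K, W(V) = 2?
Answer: -45197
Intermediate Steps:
d(v, K) = K + v**2 + K*(-2 - K) (d(v, K) = (v**2 + K*(-2 - K)) + K = K + v**2 + K*(-2 - K))
f(Z) = Z*(36 - Z - Z**2) (f(Z) = Z*(6**2 - Z - Z**2) = Z*(36 - Z - Z**2))
f(W(6)) - 45257 = 2*(36 - 1*2 - 1*2**2) - 45257 = 2*(36 - 2 - 1*4) - 45257 = 2*(36 - 2 - 4) - 45257 = 2*30 - 45257 = 60 - 45257 = -45197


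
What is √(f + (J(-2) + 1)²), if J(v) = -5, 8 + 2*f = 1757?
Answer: √3562/2 ≈ 29.841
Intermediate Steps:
f = 1749/2 (f = -4 + (½)*1757 = -4 + 1757/2 = 1749/2 ≈ 874.50)
√(f + (J(-2) + 1)²) = √(1749/2 + (-5 + 1)²) = √(1749/2 + (-4)²) = √(1749/2 + 16) = √(1781/2) = √3562/2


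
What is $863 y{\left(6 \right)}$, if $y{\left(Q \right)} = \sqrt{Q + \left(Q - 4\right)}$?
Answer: $1726 \sqrt{2} \approx 2440.9$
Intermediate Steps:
$y{\left(Q \right)} = \sqrt{-4 + 2 Q}$ ($y{\left(Q \right)} = \sqrt{Q + \left(Q - 4\right)} = \sqrt{Q + \left(-4 + Q\right)} = \sqrt{-4 + 2 Q}$)
$863 y{\left(6 \right)} = 863 \sqrt{-4 + 2 \cdot 6} = 863 \sqrt{-4 + 12} = 863 \sqrt{8} = 863 \cdot 2 \sqrt{2} = 1726 \sqrt{2}$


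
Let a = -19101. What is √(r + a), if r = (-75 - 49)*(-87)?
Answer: I*√8313 ≈ 91.176*I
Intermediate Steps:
r = 10788 (r = -124*(-87) = 10788)
√(r + a) = √(10788 - 19101) = √(-8313) = I*√8313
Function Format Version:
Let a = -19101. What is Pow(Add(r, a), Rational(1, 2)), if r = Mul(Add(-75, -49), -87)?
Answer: Mul(I, Pow(8313, Rational(1, 2))) ≈ Mul(91.176, I)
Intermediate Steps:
r = 10788 (r = Mul(-124, -87) = 10788)
Pow(Add(r, a), Rational(1, 2)) = Pow(Add(10788, -19101), Rational(1, 2)) = Pow(-8313, Rational(1, 2)) = Mul(I, Pow(8313, Rational(1, 2)))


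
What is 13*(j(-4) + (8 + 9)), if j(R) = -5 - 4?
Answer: 104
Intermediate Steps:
j(R) = -9
13*(j(-4) + (8 + 9)) = 13*(-9 + (8 + 9)) = 13*(-9 + 17) = 13*8 = 104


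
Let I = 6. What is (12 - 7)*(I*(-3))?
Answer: -90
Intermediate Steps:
(12 - 7)*(I*(-3)) = (12 - 7)*(6*(-3)) = 5*(-18) = -90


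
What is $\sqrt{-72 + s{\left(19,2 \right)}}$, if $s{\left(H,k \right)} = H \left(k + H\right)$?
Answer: $\sqrt{327} \approx 18.083$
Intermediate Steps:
$s{\left(H,k \right)} = H \left(H + k\right)$
$\sqrt{-72 + s{\left(19,2 \right)}} = \sqrt{-72 + 19 \left(19 + 2\right)} = \sqrt{-72 + 19 \cdot 21} = \sqrt{-72 + 399} = \sqrt{327}$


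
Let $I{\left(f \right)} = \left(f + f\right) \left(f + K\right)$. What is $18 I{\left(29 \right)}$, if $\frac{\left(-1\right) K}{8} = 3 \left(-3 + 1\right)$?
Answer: $80388$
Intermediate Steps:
$K = 48$ ($K = - 8 \cdot 3 \left(-3 + 1\right) = - 8 \cdot 3 \left(-2\right) = \left(-8\right) \left(-6\right) = 48$)
$I{\left(f \right)} = 2 f \left(48 + f\right)$ ($I{\left(f \right)} = \left(f + f\right) \left(f + 48\right) = 2 f \left(48 + f\right)$)
$18 I{\left(29 \right)} = 18 \cdot 2 \cdot 29 \left(48 + 29\right) = 18 \cdot 2 \cdot 29 \cdot 77 = 18 \cdot 4466 = 80388$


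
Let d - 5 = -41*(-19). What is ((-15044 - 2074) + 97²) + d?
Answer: -6925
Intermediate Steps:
d = 784 (d = 5 - 41*(-19) = 5 + 779 = 784)
((-15044 - 2074) + 97²) + d = ((-15044 - 2074) + 97²) + 784 = (-17118 + 9409) + 784 = -7709 + 784 = -6925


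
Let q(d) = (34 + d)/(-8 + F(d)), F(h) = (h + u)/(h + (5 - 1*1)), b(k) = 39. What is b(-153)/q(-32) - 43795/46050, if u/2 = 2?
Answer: -632962/4605 ≈ -137.45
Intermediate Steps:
u = 4 (u = 2*2 = 4)
F(h) = 1 (F(h) = (h + 4)/(h + (5 - 1*1)) = (4 + h)/(h + (5 - 1)) = (4 + h)/(h + 4) = (4 + h)/(4 + h) = 1)
q(d) = -34/7 - d/7 (q(d) = (34 + d)/(-8 + 1) = (34 + d)/(-7) = (34 + d)*(-⅐) = -34/7 - d/7)
b(-153)/q(-32) - 43795/46050 = 39/(-34/7 - ⅐*(-32)) - 43795/46050 = 39/(-34/7 + 32/7) - 43795*1/46050 = 39/(-2/7) - 8759/9210 = 39*(-7/2) - 8759/9210 = -273/2 - 8759/9210 = -632962/4605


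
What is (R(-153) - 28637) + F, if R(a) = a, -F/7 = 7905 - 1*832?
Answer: -78301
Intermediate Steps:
F = -49511 (F = -7*(7905 - 1*832) = -7*(7905 - 832) = -7*7073 = -49511)
(R(-153) - 28637) + F = (-153 - 28637) - 49511 = -28790 - 49511 = -78301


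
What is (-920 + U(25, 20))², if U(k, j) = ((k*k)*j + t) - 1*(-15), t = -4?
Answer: 134351281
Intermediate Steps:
U(k, j) = 11 + j*k² (U(k, j) = ((k*k)*j - 4) - 1*(-15) = (k²*j - 4) + 15 = (j*k² - 4) + 15 = (-4 + j*k²) + 15 = 11 + j*k²)
(-920 + U(25, 20))² = (-920 + (11 + 20*25²))² = (-920 + (11 + 20*625))² = (-920 + (11 + 12500))² = (-920 + 12511)² = 11591² = 134351281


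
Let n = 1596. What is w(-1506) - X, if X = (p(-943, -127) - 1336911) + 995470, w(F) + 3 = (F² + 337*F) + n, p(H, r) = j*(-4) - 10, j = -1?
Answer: 2103554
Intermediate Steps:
p(H, r) = -6 (p(H, r) = -1*(-4) - 10 = 4 - 10 = -6)
w(F) = 1593 + F² + 337*F (w(F) = -3 + ((F² + 337*F) + 1596) = -3 + (1596 + F² + 337*F) = 1593 + F² + 337*F)
X = -341447 (X = (-6 - 1336911) + 995470 = -1336917 + 995470 = -341447)
w(-1506) - X = (1593 + (-1506)² + 337*(-1506)) - 1*(-341447) = (1593 + 2268036 - 507522) + 341447 = 1762107 + 341447 = 2103554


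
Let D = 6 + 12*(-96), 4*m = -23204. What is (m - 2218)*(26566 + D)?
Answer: -203842980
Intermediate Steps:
m = -5801 (m = (1/4)*(-23204) = -5801)
D = -1146 (D = 6 - 1152 = -1146)
(m - 2218)*(26566 + D) = (-5801 - 2218)*(26566 - 1146) = -8019*25420 = -203842980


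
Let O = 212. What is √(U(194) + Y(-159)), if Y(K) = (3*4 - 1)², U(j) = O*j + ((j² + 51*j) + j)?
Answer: √88973 ≈ 298.28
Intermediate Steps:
U(j) = j² + 264*j (U(j) = 212*j + ((j² + 51*j) + j) = 212*j + (j² + 52*j) = j² + 264*j)
Y(K) = 121 (Y(K) = (12 - 1)² = 11² = 121)
√(U(194) + Y(-159)) = √(194*(264 + 194) + 121) = √(194*458 + 121) = √(88852 + 121) = √88973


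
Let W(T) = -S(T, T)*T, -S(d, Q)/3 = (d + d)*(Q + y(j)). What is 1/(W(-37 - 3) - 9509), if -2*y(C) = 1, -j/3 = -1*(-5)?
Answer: -1/398309 ≈ -2.5106e-6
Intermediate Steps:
j = -15 (j = -(-3)*(-5) = -3*5 = -15)
y(C) = -1/2 (y(C) = -1/2*1 = -1/2)
S(d, Q) = -6*d*(-1/2 + Q) (S(d, Q) = -3*(d + d)*(Q - 1/2) = -3*2*d*(-1/2 + Q) = -6*d*(-1/2 + Q))
W(T) = -3*T**2*(1 - 2*T) (W(T) = -3*T*(1 - 2*T)*T = -3*T**2*(1 - 2*T))
1/(W(-37 - 3) - 9509) = 1/((-37 - 3)**2*(-3 + 6*(-37 - 3)) - 9509) = 1/((-40)**2*(-3 + 6*(-40)) - 9509) = 1/(1600*(-3 - 240) - 9509) = 1/(1600*(-243) - 9509) = 1/(-388800 - 9509) = 1/(-398309) = -1/398309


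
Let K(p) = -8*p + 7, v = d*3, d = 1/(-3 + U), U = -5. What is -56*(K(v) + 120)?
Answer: -7280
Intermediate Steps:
d = -1/8 (d = 1/(-3 - 5) = 1/(-8) = -1/8 ≈ -0.12500)
v = -3/8 (v = -1/8*3 = -3/8 ≈ -0.37500)
K(p) = 7 - 8*p
-56*(K(v) + 120) = -56*((7 - 8*(-3/8)) + 120) = -56*((7 + 3) + 120) = -56*(10 + 120) = -56*130 = -7280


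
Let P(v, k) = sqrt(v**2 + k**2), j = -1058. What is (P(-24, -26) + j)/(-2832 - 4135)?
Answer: 1058/6967 - 2*sqrt(313)/6967 ≈ 0.14678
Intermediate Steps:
P(v, k) = sqrt(k**2 + v**2)
(P(-24, -26) + j)/(-2832 - 4135) = (sqrt((-26)**2 + (-24)**2) - 1058)/(-2832 - 4135) = (sqrt(676 + 576) - 1058)/(-6967) = (sqrt(1252) - 1058)*(-1/6967) = (2*sqrt(313) - 1058)*(-1/6967) = (-1058 + 2*sqrt(313))*(-1/6967) = 1058/6967 - 2*sqrt(313)/6967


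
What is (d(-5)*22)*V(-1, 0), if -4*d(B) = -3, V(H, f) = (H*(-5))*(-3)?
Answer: -495/2 ≈ -247.50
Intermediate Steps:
V(H, f) = 15*H (V(H, f) = -5*H*(-3) = 15*H)
d(B) = ¾ (d(B) = -¼*(-3) = ¾)
(d(-5)*22)*V(-1, 0) = ((¾)*22)*(15*(-1)) = (33/2)*(-15) = -495/2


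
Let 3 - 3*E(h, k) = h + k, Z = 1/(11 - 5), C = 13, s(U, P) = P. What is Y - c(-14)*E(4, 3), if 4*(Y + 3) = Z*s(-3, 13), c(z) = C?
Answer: 119/8 ≈ 14.875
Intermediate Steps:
c(z) = 13
Z = ⅙ (Z = 1/6 = ⅙ ≈ 0.16667)
E(h, k) = 1 - h/3 - k/3 (E(h, k) = 1 - (h + k)/3 = 1 + (-h/3 - k/3) = 1 - h/3 - k/3)
Y = -59/24 (Y = -3 + ((⅙)*13)/4 = -3 + (¼)*(13/6) = -3 + 13/24 = -59/24 ≈ -2.4583)
Y - c(-14)*E(4, 3) = -59/24 - 13*(1 - ⅓*4 - ⅓*3) = -59/24 - 13*(1 - 4/3 - 1) = -59/24 - 13*(-4)/3 = -59/24 - 1*(-52/3) = -59/24 + 52/3 = 119/8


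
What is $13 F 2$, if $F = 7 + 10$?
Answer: $442$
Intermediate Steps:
$F = 17$
$13 F 2 = 13 \cdot 17 \cdot 2 = 221 \cdot 2 = 442$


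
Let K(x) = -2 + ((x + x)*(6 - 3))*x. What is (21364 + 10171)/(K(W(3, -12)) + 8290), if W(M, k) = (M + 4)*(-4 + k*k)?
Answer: 4505/824384 ≈ 0.0054647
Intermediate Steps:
W(M, k) = (-4 + k**2)*(4 + M) (W(M, k) = (4 + M)*(-4 + k**2) = (-4 + k**2)*(4 + M))
K(x) = -2 + 6*x**2 (K(x) = -2 + ((2*x)*3)*x = -2 + (6*x)*x = -2 + 6*x**2)
(21364 + 10171)/(K(W(3, -12)) + 8290) = (21364 + 10171)/((-2 + 6*(-16 - 4*3 + 4*(-12)**2 + 3*(-12)**2)**2) + 8290) = 31535/((-2 + 6*(-16 - 12 + 4*144 + 3*144)**2) + 8290) = 31535/((-2 + 6*(-16 - 12 + 576 + 432)**2) + 8290) = 31535/((-2 + 6*980**2) + 8290) = 31535/((-2 + 6*960400) + 8290) = 31535/((-2 + 5762400) + 8290) = 31535/(5762398 + 8290) = 31535/5770688 = 31535*(1/5770688) = 4505/824384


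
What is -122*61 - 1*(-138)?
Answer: -7304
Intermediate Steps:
-122*61 - 1*(-138) = -7442 + 138 = -7304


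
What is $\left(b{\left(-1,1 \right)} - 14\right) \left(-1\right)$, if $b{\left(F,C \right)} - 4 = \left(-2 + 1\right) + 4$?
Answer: $7$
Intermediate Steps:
$b{\left(F,C \right)} = 7$ ($b{\left(F,C \right)} = 4 + \left(\left(-2 + 1\right) + 4\right) = 4 + \left(-1 + 4\right) = 4 + 3 = 7$)
$\left(b{\left(-1,1 \right)} - 14\right) \left(-1\right) = \left(7 - 14\right) \left(-1\right) = \left(-7\right) \left(-1\right) = 7$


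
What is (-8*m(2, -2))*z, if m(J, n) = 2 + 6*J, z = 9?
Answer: -1008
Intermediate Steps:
(-8*m(2, -2))*z = -8*(2 + 6*2)*9 = -8*(2 + 12)*9 = -8*14*9 = -112*9 = -1008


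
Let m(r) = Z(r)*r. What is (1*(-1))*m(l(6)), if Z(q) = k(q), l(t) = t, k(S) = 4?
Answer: -24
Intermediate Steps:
Z(q) = 4
m(r) = 4*r
(1*(-1))*m(l(6)) = (1*(-1))*(4*6) = -1*24 = -24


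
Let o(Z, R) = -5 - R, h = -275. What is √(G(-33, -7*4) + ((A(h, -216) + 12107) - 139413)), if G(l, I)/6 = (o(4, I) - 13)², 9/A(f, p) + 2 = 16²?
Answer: I*√8174562010/254 ≈ 355.96*I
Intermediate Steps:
A(f, p) = 9/254 (A(f, p) = 9/(-2 + 16²) = 9/(-2 + 256) = 9/254)
G(l, I) = 6*(-18 - I)² (G(l, I) = 6*((-5 - I) - 13)² = 6*(-18 - I)²)
√(G(-33, -7*4) + ((A(h, -216) + 12107) - 139413)) = √(6*(18 - 7*4)² + ((9/254 + 12107) - 139413)) = √(6*(18 - 28)² + (3075187/254 - 139413)) = √(6*(-10)² - 32335715/254) = √(6*100 - 32335715/254) = √(600 - 32335715/254) = √(-32183315/254) = I*√8174562010/254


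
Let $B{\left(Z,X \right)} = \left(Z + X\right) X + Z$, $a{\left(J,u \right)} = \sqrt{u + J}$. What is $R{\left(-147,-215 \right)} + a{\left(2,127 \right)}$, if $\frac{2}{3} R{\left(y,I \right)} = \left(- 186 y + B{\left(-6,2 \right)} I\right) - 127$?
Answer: $\frac{90675}{2} + \sqrt{129} \approx 45349.0$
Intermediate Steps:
$a{\left(J,u \right)} = \sqrt{J + u}$
$B{\left(Z,X \right)} = Z + X \left(X + Z\right)$ ($B{\left(Z,X \right)} = \left(X + Z\right) X + Z = X \left(X + Z\right) + Z = Z + X \left(X + Z\right)$)
$R{\left(y,I \right)} = - \frac{381}{2} - 279 y - 21 I$ ($R{\left(y,I \right)} = \frac{3 \left(\left(- 186 y + \left(-6 + 2^{2} + 2 \left(-6\right)\right) I\right) - 127\right)}{2} = \frac{3 \left(\left(- 186 y + \left(-6 + 4 - 12\right) I\right) - 127\right)}{2} = \frac{3 \left(\left(- 186 y - 14 I\right) - 127\right)}{2} = \frac{3 \left(-127 - 186 y - 14 I\right)}{2} = - \frac{381}{2} - 279 y - 21 I$)
$R{\left(-147,-215 \right)} + a{\left(2,127 \right)} = \left(- \frac{381}{2} - -41013 - -4515\right) + \sqrt{2 + 127} = \left(- \frac{381}{2} + 41013 + 4515\right) + \sqrt{129} = \frac{90675}{2} + \sqrt{129}$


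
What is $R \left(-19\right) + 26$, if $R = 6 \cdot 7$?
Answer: $-772$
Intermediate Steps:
$R = 42$
$R \left(-19\right) + 26 = 42 \left(-19\right) + 26 = -798 + 26 = -772$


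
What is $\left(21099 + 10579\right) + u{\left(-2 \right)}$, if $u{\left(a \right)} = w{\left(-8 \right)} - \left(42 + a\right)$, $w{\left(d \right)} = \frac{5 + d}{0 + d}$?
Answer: $\frac{253107}{8} \approx 31638.0$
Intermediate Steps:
$w{\left(d \right)} = \frac{5 + d}{d}$
$u{\left(a \right)} = - \frac{333}{8} - a$ ($u{\left(a \right)} = \frac{5 - 8}{-8} - \left(42 + a\right) = \left(- \frac{1}{8}\right) \left(-3\right) - \left(42 + a\right) = \frac{3}{8} - \left(42 + a\right) = - \frac{333}{8} - a$)
$\left(21099 + 10579\right) + u{\left(-2 \right)} = \left(21099 + 10579\right) - \frac{317}{8} = 31678 + \left(- \frac{333}{8} + 2\right) = 31678 - \frac{317}{8} = \frac{253107}{8}$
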